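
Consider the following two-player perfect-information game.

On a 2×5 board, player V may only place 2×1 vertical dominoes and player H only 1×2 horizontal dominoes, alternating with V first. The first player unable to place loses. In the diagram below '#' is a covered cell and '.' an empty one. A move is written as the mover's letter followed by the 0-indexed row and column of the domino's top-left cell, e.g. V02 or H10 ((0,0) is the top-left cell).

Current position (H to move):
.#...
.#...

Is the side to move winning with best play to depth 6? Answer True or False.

H winning at [.#.../.#...]: False

ply 1, H at .#.../.#... | H02=-1→.###./.#...*; H03=-1→.#.##/.#...; H12=-1→.#.../.###.; H13=-1→.#.../.#.##
ply 2, V at .###./.#... | V00=-1→####./##...; V04=+1→.####/.#..#*
ply 3, H at .####/.#..# | H12=-1→.####/.####*
ply 4, V at .####/.#### | V00=+1→#####/#####*
ply 5: #####/##### is terminal -1 (H); from .#.../.#... depth 6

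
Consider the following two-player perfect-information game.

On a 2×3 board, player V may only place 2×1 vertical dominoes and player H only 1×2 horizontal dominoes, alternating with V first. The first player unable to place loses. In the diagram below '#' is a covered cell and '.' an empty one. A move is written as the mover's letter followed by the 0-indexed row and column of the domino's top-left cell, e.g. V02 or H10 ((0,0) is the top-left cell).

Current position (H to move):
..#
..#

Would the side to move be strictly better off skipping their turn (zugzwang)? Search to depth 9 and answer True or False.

zugzwang(..#/..#, H) = False

p1 H@[..#/..#]: H00[###/..#]+1* H10[..#/###]+1
p2 V@[###/..#] terminal -1; root [..#/..#] d9
suppose H passes — search the same position with V to move:
pass> p1 V@[..#/..#]: V00[#.#/#.#]+1* V01[.##/.##]+1
pass> p2 H@[#.#/#.#] terminal -1; root [..#/..#] d9
for H: play +1, pass -1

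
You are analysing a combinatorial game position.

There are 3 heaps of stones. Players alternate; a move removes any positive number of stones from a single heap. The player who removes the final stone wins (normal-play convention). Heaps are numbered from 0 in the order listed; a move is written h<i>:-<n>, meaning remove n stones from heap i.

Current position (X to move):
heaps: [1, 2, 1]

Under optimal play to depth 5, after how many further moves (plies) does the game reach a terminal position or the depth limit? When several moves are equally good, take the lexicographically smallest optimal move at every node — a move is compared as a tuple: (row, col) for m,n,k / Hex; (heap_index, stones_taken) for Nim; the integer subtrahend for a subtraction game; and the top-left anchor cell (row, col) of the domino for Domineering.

PV length from [(1,2,1)]: 3 plies

p1 X@[(1,2,1)]: h0:-1[(0,2,1)]-1 h1:-1[(1,1,1)]-1 h1:-2[(1,0,1)]+1* h2:-1[(1,2,0)]-1
p2 O@[(1,0,1)]: h0:-1[(0,0,1)]-1* h2:-1[(1,0,0)]-1
p3 X@[(0,0,1)]: h2:-1[(0,0,0)]+1*
p4 O@[(0,0,0)] terminal -1; root [(1,2,1)] d5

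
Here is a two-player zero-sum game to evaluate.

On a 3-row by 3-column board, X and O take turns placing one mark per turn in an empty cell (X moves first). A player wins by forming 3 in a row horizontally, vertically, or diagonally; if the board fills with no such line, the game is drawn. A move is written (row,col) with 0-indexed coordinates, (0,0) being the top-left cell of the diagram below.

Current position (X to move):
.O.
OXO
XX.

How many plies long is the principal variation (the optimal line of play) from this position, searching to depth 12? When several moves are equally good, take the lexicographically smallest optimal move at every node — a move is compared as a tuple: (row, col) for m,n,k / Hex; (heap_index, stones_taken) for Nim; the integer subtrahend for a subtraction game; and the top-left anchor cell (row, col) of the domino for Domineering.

PV length from [.O./OXO/XX.]: 3 plies

p1 X@[.O./OXO/XX.]: (0,0)[XO./OXO/XX.]+1* (0,2)[.OX/OXO/XX.]+1 (2,2)[.O./OXO/XXX]+1
p2 O@[XO./OXO/XX.]: (0,2)[XOO/OXO/XX.]-1* (2,2)[XO./OXO/XXO]-1
p3 X@[XOO/OXO/XX.]: (2,2)[XOO/OXO/XXX]+1*
p4 O@[XOO/OXO/XXX] terminal -1; root [.O./OXO/XX.] d12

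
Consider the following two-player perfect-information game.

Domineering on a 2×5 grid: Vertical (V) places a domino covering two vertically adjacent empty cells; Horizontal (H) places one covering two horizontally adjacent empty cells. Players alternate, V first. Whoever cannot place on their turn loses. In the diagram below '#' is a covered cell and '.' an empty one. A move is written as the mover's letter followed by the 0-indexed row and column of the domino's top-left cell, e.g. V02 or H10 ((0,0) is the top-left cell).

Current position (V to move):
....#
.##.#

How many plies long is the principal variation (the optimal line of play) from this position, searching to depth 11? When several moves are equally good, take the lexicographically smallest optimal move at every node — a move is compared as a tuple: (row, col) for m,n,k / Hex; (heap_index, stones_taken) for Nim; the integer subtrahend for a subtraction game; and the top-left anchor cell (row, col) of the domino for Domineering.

PV length from [....#/.##.#]: 2 plies

p1 V@[....#/.##.#]: V00[#...#/###.#]-1* V03[...##/.####]-1
p2 H@[#...#/###.#]: H01[###.#/###.#]-1 H02[#.###/###.#]+1*
p3 V@[#.###/###.#] terminal -1; root [....#/.##.#] d11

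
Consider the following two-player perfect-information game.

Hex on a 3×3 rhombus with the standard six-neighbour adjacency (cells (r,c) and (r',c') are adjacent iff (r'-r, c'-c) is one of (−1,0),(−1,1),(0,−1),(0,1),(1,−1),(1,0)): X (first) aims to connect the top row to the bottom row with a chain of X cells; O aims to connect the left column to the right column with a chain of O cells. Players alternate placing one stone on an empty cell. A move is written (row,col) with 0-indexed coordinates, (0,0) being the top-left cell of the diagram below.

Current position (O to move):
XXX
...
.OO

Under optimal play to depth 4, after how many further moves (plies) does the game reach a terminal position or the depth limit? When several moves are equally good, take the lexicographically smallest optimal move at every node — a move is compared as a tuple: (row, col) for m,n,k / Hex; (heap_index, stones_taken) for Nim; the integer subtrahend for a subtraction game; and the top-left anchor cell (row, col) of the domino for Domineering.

[XXX/.../.OO] O move#1: (1,0):+1/XXX/O../.OO*, (1,1):+1/XXX/.O./.OO, (1,2):-1/XXX/..O/.OO, (2,0):+1/XXX/.../OOO
[XXX/O../.OO] X move#2: (1,1):-1/XXX/OX./.OO*, (1,2):-1/XXX/O.X/.OO, (2,0):-1/XXX/O../XOO
[XXX/OX./.OO] O move#3: (1,2):-1/XXX/OXO/.OO, (2,0):+1/XXX/OX./OOO*
[XXX/OX./OOO] end (terminal -1, X#4); searched XXX/.../.OO to 4

PV length from [XXX/.../.OO]: 3 plies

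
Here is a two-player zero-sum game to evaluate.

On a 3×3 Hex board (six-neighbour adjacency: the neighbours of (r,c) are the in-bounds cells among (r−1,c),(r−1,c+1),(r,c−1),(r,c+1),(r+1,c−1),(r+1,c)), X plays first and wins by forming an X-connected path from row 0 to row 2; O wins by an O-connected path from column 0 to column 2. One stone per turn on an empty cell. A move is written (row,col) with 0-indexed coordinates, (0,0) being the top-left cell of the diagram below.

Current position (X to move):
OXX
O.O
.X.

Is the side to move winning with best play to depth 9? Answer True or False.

X winning at [OXX/O.O/.X.]: True

[OXX/O.O/.X.] X move#1: (1,1):+1/OXX/OXO/.X.*, (2,0):-1/OXX/O.O/XX., (2,2):-1/OXX/O.O/.XX
[OXX/OXO/.X.] end (terminal -1, O#2); searched OXX/O.O/.X. to 9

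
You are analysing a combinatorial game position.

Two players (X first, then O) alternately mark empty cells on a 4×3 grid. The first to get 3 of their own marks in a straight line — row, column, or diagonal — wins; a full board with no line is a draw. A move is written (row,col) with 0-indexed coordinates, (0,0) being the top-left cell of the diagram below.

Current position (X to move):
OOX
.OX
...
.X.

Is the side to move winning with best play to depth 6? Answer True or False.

p1 X@[OOX/.OX/.../.X.]: (1,0)[OOX/XOX/.../.X.]-1 (2,0)[OOX/.OX/X../.X.]-1 (2,1)[OOX/.OX/.X./.X.]-1 (2,2)[OOX/.OX/..X/.X.]+1* (3,0)[OOX/.OX/.../XX.]-1 (3,2)[OOX/.OX/.../.XX]-1
p2 O@[OOX/.OX/..X/.X.] terminal -1; root [OOX/.OX/.../.X.] d6

X winning at [OOX/.OX/.../.X.]: True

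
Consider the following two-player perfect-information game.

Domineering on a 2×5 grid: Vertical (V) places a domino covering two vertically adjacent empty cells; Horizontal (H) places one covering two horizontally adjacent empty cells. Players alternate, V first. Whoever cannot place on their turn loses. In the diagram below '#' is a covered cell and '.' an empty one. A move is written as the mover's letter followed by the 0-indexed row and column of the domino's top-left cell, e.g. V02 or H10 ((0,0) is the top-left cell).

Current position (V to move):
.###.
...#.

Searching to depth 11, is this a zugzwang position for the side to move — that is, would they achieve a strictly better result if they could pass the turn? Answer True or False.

ply 1, V at .###./...#. | V00=+1→####./#..#.*; V04=-1→.####/...##
ply 2, H at ####./#..#. | H11=-1→####./####.*
ply 3, V at ####./####. | V04=+1→#####/#####*
ply 4: #####/##### is terminal -1 (H); from .###./...#. depth 11
if V skipped the turn, H would face:
~ ply 1, H at .###./...#. | H10=-1→.###./##.#.*; H11=-1→.###./.###.
~ ply 2, V at .###./##.#. | V04=+1→.####/##.##*
~ ply 3: .####/##.## is terminal -1 (H); from .###./...#. depth 11
compare (V): move=+1 vs pass=+1

zugzwang(.###./...#., V) = False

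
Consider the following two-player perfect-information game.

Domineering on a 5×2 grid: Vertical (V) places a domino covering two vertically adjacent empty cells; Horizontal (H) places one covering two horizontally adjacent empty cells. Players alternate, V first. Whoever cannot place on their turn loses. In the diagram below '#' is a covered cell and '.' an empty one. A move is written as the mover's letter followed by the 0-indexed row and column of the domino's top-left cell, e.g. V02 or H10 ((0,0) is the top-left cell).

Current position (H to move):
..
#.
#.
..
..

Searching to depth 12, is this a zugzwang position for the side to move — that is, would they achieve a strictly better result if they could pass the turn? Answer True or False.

[../#./#./../..] H move#1: H00:-1/##/#./#./../.., H30:+1/../#./#./##/..*, H40:+1/../#./#./../##
[../#./#./##/..] V move#2: V01:-1/.#/##/#./##/..*, V11:-1/../##/##/##/..
[.#/##/#./##/..] H move#3: H40:+1/.#/##/#./##/##*
[.#/##/#./##/##] end (terminal -1, V#4); searched ../#./#./../.. to 12
pass branch (V moves first from the same position):
  | [../#./#./../..] V move#1: V01:-1/.#/##/#./../.., V11:-1/../##/##/../.., V21:+1/../#./##/.#/..*, V30:+1/../#./#./#./#., V31:+1/../#./#./.#/.#
  | [../#./##/.#/..] H move#2: H00:-1/##/#./##/.#/..*, H40:-1/../#./##/.#/##
  | [##/#./##/.#/..] V move#3: V30:+1/##/#./##/##/#.*
  | [##/#./##/##/#.] end (terminal -1, H#4); searched ../#./#./../.. to 12
H moving scores +1; H passing scores -1

zugzwang(../#./#./../.., H) = False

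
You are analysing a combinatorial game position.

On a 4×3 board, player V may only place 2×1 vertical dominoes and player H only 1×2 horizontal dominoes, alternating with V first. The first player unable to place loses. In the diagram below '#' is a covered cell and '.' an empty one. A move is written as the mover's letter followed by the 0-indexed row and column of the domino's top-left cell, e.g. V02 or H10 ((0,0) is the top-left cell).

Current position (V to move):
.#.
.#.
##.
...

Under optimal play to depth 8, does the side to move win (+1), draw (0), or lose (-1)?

[.#./.#./##./...] V move#1: V00:+1/##./##./##./...*, V02:+1/.##/.##/##./..., V12:+1/.#./.##/###/..., V22:+1/.#./.#./###/..#
[##./##./##./...] H move#2: H30:-1/##./##./##./##.*, H31:-1/##./##./##./.##
[##./##./##./##.] V move#3: V02:+1/###/###/##./##.*, V12:+1/##./###/###/##., V22:+1/##./##./###/###
[###/###/##./##.] end (terminal -1, H#4); searched .#./.#./##./... to 8

value(.#./.#./##./..., V) = +1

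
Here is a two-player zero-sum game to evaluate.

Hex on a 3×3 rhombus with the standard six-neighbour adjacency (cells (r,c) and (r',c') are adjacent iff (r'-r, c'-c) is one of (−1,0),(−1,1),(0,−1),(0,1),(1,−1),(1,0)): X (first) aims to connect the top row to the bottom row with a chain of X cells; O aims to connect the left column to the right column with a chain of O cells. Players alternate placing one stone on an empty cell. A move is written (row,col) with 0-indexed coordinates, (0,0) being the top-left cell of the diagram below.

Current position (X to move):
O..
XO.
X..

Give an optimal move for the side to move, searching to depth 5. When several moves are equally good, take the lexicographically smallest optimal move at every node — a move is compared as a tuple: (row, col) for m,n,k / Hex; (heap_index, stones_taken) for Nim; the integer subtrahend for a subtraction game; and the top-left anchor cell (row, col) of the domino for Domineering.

X's best at [O../XO./X..]: (0,1)

ply 1, X at O../XO./X.. | (0,1)=+1→OX./XO./X..*; (0,2)=+1→O.X/XO./X..; (1,2)=+1→O../XOX/X..; (2,1)=-1→O../XO./XX.; (2,2)=-1→O../XO./X.X
ply 2: OX./XO./X.. is terminal -1 (O); from O../XO./X.. depth 5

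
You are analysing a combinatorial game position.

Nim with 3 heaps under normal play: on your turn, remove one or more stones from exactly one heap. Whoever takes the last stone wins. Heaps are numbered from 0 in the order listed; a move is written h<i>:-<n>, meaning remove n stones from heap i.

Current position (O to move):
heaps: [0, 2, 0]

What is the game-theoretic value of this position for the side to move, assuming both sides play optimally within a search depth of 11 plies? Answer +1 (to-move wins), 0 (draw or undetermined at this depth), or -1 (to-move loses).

p1 O@[(0,2,0)]: h1:-1[(0,1,0)]-1 h1:-2[(0,0,0)]+1*
p2 X@[(0,0,0)] terminal -1; root [(0,2,0)] d11

value((0,2,0), O) = +1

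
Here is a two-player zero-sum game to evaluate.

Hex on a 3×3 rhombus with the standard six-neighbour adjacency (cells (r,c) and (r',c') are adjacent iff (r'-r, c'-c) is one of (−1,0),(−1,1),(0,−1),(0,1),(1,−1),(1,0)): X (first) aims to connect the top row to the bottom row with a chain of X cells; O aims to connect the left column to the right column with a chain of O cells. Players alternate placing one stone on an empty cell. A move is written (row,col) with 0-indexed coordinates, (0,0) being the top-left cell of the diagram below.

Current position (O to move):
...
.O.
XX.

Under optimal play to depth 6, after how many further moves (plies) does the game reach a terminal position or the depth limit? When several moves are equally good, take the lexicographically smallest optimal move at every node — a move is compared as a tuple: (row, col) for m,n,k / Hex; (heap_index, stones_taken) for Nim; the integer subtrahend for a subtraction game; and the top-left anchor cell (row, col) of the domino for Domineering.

PV length from [.../.O./XX.]: 5 plies

[.../.O./XX.] O move#1: (0,0):+1/O../.O./XX.*, (0,1):+1/.O./.O./XX., (0,2):-1/..O/.O./XX., (1,0):+1/.../OO./XX., (1,2):-1/.../.OO/XX., (2,2):-1/.../.O./XXO
[O../.O./XX.] X move#2: (0,1):-1/OX./.O./XX.*, (0,2):-1/O.X/.O./XX., (1,0):-1/O../XO./XX., (1,2):-1/O../.OX/XX., (2,2):-1/O../.O./XXX
[OX./.O./XX.] O move#3: (0,2):-1/OXO/.O./XX., (1,0):+1/OX./OO./XX.*, (1,2):-1/OX./.OO/XX., (2,2):-1/OX./.O./XXO
[OX./OO./XX.] X move#4: (0,2):-1/OXX/OO./XX.*, (1,2):-1/OX./OOX/XX., (2,2):-1/OX./OO./XXX
[OXX/OO./XX.] O move#5: (1,2):+1/OXX/OOO/XX.*, (2,2):-1/OXX/OO./XXO
[OXX/OOO/XX.] end (terminal -1, X#6); searched .../.O./XX. to 6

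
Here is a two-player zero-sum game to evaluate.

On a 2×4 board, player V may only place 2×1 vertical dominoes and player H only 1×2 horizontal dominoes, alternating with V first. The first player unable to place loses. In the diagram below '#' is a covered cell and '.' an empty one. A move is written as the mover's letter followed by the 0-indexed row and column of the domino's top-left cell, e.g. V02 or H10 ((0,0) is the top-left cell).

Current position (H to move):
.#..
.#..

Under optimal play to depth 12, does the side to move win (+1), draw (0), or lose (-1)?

p1 H@[.#../.#..]: H02[.###/.#..]+1* H12[.#../.###]+1
p2 V@[.###/.#..]: V00[####/##..]-1*
p3 H@[####/##..]: H12[####/####]+1*
p4 V@[####/####] terminal -1; root [.#../.#..] d12

value(.#../.#.., H) = +1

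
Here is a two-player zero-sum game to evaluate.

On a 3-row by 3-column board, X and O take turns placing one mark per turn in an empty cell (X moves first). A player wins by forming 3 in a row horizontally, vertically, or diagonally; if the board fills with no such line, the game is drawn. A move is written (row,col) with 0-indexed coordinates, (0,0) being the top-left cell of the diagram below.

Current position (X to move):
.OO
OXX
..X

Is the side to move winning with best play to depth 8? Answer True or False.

X winning at [.OO/OXX/..X]: True

p1 X@[.OO/OXX/..X]: (0,0)[XOO/OXX/..X]+1* (2,0)[.OO/OXX/X.X]-1 (2,1)[.OO/OXX/.XX]-1
p2 O@[XOO/OXX/..X] terminal -1; root [.OO/OXX/..X] d8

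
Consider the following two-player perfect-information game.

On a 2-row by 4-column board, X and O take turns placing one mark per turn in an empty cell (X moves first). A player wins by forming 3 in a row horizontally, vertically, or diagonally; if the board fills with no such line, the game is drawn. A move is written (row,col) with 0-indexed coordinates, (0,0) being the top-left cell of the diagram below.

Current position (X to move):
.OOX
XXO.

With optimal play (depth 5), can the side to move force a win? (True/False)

X winning at [.OOX/XXO.]: False

ply 1, X at .OOX/XXO. | (0,0)=+0→XOOX/XXO.*; (1,3)=-1→.OOX/XXOX
ply 2, O at XOOX/XXO. | (1,3)=+0→XOOX/XXOO*
ply 3: XOOX/XXOO is terminal +0 (X); from .OOX/XXO. depth 5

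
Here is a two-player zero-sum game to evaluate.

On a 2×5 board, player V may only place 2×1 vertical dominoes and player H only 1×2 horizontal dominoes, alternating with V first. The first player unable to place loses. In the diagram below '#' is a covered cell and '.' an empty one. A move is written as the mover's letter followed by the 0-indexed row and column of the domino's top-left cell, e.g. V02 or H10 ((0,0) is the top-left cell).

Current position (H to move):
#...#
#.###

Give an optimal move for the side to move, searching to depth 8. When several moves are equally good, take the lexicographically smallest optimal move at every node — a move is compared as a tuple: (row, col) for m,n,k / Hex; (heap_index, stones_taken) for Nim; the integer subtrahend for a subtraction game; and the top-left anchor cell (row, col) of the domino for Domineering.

H's best at [#...#/#.###]: H01

[#...#/#.###] H move#1: H01:+1/###.#/#.###*, H02:-1/#.###/#.###
[###.#/#.###] end (terminal -1, V#2); searched #...#/#.### to 8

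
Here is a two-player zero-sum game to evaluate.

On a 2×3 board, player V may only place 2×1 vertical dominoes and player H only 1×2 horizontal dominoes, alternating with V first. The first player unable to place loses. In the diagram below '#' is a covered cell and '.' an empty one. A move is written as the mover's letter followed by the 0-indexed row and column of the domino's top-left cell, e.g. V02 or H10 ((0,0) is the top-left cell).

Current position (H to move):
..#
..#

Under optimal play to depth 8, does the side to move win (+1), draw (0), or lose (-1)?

p1 H@[..#/..#]: H00[###/..#]+1* H10[..#/###]+1
p2 V@[###/..#] terminal -1; root [..#/..#] d8

value(..#/..#, H) = +1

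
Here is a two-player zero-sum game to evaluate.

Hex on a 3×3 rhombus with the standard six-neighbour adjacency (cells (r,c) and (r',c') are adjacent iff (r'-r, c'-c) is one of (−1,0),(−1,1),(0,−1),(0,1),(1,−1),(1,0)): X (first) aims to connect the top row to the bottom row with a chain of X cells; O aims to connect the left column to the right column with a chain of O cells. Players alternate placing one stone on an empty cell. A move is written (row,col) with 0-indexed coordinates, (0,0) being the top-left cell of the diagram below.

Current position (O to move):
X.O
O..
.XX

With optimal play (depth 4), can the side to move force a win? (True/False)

O winning at [X.O/O../.XX]: True

ply 1, O at X.O/O../.XX | (0,1)=+1→XOO/O../.XX*; (1,1)=+1→X.O/OO./.XX; (1,2)=+1→X.O/O.O/.XX; (2,0)=+1→X.O/O../OXX
ply 2: XOO/O../.XX is terminal -1 (X); from X.O/O../.XX depth 4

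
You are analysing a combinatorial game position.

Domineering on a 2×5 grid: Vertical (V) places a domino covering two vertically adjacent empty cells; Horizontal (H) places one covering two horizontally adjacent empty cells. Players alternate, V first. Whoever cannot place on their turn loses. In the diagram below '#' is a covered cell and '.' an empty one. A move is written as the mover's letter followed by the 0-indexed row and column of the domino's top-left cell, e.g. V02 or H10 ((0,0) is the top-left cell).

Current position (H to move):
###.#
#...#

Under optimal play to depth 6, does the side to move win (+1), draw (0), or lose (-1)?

value(###.#/#...#, H) = +1

ply 1, H at ###.#/#...# | H11=-1→###.#/###.#; H12=+1→###.#/#.###*
ply 2: ###.#/#.### is terminal -1 (V); from ###.#/#...# depth 6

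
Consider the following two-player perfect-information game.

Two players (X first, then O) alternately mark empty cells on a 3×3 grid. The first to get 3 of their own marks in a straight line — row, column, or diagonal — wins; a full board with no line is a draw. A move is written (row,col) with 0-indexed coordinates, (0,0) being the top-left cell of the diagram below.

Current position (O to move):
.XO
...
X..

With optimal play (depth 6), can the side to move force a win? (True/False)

O winning at [.XO/.../X..]: False

ply 1, O at .XO/.../X.. | (0,0)=-1→OXO/.../X..; (1,0)=-1→.XO/O../X..; (1,1)=+0→.XO/.O./X..*; (1,2)=-1→.XO/..O/X..; (2,1)=+0→.XO/.../XO.; (2,2)=+0→.XO/.../X.O
ply 2, X at .XO/.O./X.. | (0,0)=+0→XXO/.O./X..*; (1,0)=+0→.XO/XO./X..; (1,2)=+0→.XO/.OX/X..; (2,1)=-1→.XO/.O./XX.; (2,2)=+0→.XO/.O./X.X
ply 3, O at XXO/.O./X.. | (1,0)=+0→XXO/OO./X..*; (1,2)=-1→XXO/.OO/X..; (2,1)=-1→XXO/.O./XO.; (2,2)=-1→XXO/.O./X.O
ply 4, X at XXO/OO./X.. | (1,2)=+0→XXO/OOX/X..*; (2,1)=-1→XXO/OO./XX.; (2,2)=-1→XXO/OO./X.X
ply 5, O at XXO/OOX/X.. | (2,1)=+0→XXO/OOX/XO.*; (2,2)=+0→XXO/OOX/X.O
ply 6, X at XXO/OOX/XO. | (2,2)=+0→XXO/OOX/XOX*
ply 7: XXO/OOX/XOX is terminal +0 (O); from .XO/.../X.. depth 6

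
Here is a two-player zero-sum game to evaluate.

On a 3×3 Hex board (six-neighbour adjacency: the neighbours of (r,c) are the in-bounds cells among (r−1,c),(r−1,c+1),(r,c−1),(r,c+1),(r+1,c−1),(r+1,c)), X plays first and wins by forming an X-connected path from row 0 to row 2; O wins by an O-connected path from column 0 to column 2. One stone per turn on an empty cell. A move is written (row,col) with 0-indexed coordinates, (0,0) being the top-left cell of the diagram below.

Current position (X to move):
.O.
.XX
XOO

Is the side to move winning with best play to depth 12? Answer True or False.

ply 1, X at .O./.XX/XOO | (0,0)=+1→XO./.XX/XOO*; (0,2)=+1→.OX/.XX/XOO; (1,0)=+1→.O./XXX/XOO
ply 2, O at XO./.XX/XOO | (0,2)=-1→XOO/.XX/XOO*; (1,0)=-1→XO./OXX/XOO
ply 3, X at XOO/.XX/XOO | (1,0)=+1→XOO/XXX/XOO*
ply 4: XOO/XXX/XOO is terminal -1 (O); from .O./.XX/XOO depth 12

X winning at [.O./.XX/XOO]: True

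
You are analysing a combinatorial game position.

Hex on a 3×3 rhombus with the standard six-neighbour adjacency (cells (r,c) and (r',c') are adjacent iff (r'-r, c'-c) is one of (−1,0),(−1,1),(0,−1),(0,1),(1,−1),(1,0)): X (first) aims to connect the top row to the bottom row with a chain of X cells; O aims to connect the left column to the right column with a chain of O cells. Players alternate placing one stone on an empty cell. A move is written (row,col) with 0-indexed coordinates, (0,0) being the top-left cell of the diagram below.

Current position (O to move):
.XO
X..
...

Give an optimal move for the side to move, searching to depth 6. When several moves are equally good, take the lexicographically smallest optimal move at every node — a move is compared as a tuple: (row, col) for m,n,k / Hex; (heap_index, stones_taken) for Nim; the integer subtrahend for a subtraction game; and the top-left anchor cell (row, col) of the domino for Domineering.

O's best at [.XO/X../...]: (2,0)

[.XO/X../...] O move#1: (0,0):-1/OXO/X../..., (1,1):-1/.XO/XO./..., (1,2):-1/.XO/X.O/..., (2,0):+1/.XO/X../O..*, (2,1):-1/.XO/X../.O., (2,2):-1/.XO/X../..O
[.XO/X../O..] X move#2: (0,0):-1/XXO/X../O..*, (1,1):-1/.XO/XX./O.., (1,2):-1/.XO/X.X/O.., (2,1):-1/.XO/X../OX., (2,2):-1/.XO/X../O.X
[XXO/X../O..] O move#3: (1,1):+1/XXO/XO./O..*, (1,2):+1/XXO/X.O/O.., (2,1):+1/XXO/X../OO., (2,2):+1/XXO/X../O.O
[XXO/XO./O..] end (terminal -1, X#4); searched .XO/X../... to 6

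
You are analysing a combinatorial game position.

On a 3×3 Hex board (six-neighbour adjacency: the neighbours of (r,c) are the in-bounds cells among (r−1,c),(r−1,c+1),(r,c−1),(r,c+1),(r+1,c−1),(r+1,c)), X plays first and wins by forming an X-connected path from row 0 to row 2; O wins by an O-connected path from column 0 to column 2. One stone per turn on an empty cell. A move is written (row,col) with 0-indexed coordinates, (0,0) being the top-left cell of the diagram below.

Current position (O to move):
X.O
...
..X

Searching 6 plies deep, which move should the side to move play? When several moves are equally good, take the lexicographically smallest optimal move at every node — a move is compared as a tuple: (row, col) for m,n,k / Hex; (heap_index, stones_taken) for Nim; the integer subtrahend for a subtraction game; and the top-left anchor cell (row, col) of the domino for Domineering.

[X.O/.../..X] O move#1: (0,1):-1/XOO/.../..X, (1,0):+1/X.O/O../..X*, (1,1):+1/X.O/.O./..X, (1,2):-1/X.O/..O/..X, (2,0):-1/X.O/.../O.X, (2,1):-1/X.O/.../.OX
[X.O/O../..X] X move#2: (0,1):-1/XXO/O../..X*, (1,1):-1/X.O/OX./..X, (1,2):-1/X.O/O.X/..X, (2,0):-1/X.O/O../X.X, (2,1):-1/X.O/O../.XX
[XXO/O../..X] O move#3: (1,1):+1/XXO/OO./..X*, (1,2):-1/XXO/O.O/..X, (2,0):-1/XXO/O../O.X, (2,1):-1/XXO/O../.OX
[XXO/OO./..X] end (terminal -1, X#4); searched X.O/.../..X to 6

O's best at [X.O/.../..X]: (1,0)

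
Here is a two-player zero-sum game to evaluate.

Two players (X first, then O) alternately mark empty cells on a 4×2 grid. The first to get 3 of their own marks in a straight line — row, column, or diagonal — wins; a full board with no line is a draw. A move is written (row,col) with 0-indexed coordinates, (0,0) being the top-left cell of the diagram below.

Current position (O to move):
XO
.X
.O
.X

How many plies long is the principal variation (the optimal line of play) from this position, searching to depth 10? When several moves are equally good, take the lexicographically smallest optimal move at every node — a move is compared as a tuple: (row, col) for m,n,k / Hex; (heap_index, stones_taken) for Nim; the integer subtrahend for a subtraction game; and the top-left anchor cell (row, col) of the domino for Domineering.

ply 1, O at XO/.X/.O/.X | (1,0)=+0→XO/OX/.O/.X*; (2,0)=+0→XO/.X/OO/.X; (3,0)=+0→XO/.X/.O/OX
ply 2, X at XO/OX/.O/.X | (2,0)=+0→XO/OX/XO/.X*; (3,0)=+0→XO/OX/.O/XX
ply 3, O at XO/OX/XO/.X | (3,0)=+0→XO/OX/XO/OX*
ply 4: XO/OX/XO/OX is terminal +0 (X); from XO/.X/.O/.X depth 10

PV length from [XO/.X/.O/.X]: 3 plies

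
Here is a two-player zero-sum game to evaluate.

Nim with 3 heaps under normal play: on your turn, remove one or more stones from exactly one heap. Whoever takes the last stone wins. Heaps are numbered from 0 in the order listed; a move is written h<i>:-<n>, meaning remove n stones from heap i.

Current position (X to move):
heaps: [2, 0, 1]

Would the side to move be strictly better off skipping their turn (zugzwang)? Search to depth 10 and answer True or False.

p1 X@[(2,0,1)]: h0:-1[(1,0,1)]+1* h0:-2[(0,0,1)]-1 h2:-1[(2,0,0)]-1
p2 O@[(1,0,1)]: h0:-1[(0,0,1)]-1* h2:-1[(1,0,0)]-1
p3 X@[(0,0,1)]: h2:-1[(0,0,0)]+1*
p4 O@[(0,0,0)] terminal -1; root [(2,0,1)] d10
if X skipped the turn, O would face:
~ p1 O@[(2,0,1)]: h0:-1[(1,0,1)]+1* h0:-2[(0,0,1)]-1 h2:-1[(2,0,0)]-1
~ p2 X@[(1,0,1)]: h0:-1[(0,0,1)]-1* h2:-1[(1,0,0)]-1
~ p3 O@[(0,0,1)]: h2:-1[(0,0,0)]+1*
~ p4 X@[(0,0,0)] terminal -1; root [(2,0,1)] d10
compare (X): move=+1 vs pass=-1

zugzwang((2,0,1), X) = False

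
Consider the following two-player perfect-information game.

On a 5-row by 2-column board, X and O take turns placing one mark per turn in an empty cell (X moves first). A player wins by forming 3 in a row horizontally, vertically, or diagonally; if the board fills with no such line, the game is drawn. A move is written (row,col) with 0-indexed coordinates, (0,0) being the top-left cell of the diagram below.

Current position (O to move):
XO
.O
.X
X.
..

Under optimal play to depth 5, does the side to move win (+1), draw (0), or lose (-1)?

value(XO/.O/.X/X./.., O) = 0

[XO/.O/.X/X./..] O move#1: (1,0):+0/XO/OO/.X/X./..*, (2,0):+0/XO/.O/OX/X./.., (3,1):-1/XO/.O/.X/XO/.., (4,0):+0/XO/.O/.X/X./O., (4,1):-1/XO/.O/.X/X./.O
[XO/OO/.X/X./..] X move#2: (2,0):+0/XO/OO/XX/X./..*, (3,1):+0/XO/OO/.X/XX/.., (4,0):+0/XO/OO/.X/X./X., (4,1):+0/XO/OO/.X/X./.X
[XO/OO/XX/X./..] O move#3: (3,1):-1/XO/OO/XX/XO/.., (4,0):+0/XO/OO/XX/X./O.*, (4,1):-1/XO/OO/XX/X./.O
[XO/OO/XX/X./O.] X move#4: (3,1):+0/XO/OO/XX/XX/O.*, (4,1):+0/XO/OO/XX/X./OX
[XO/OO/XX/XX/O.] O move#5: (4,1):+0/XO/OO/XX/XX/OO*
[XO/OO/XX/XX/OO] end (terminal +0, X#6); searched XO/.O/.X/X./.. to 5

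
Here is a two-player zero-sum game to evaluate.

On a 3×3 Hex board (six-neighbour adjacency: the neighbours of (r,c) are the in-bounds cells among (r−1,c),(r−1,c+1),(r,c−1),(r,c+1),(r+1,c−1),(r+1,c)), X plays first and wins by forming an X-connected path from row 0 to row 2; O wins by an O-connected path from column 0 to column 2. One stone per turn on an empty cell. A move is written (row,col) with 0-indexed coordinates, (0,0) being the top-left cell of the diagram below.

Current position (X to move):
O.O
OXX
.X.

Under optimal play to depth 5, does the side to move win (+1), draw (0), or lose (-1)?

ply 1, X at O.O/OXX/.X. | (0,1)=+1→OXO/OXX/.X.*; (2,0)=-1→O.O/OXX/XX.; (2,2)=-1→O.O/OXX/.XX
ply 2: OXO/OXX/.X. is terminal -1 (O); from O.O/OXX/.X. depth 5

value(O.O/OXX/.X., X) = +1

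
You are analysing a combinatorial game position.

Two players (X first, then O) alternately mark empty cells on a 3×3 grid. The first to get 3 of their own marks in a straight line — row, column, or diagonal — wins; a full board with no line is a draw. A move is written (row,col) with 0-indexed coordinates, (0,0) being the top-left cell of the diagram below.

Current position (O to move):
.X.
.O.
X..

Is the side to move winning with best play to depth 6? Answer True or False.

O winning at [.X./.O./X..]: False

ply 1, O at .X./.O./X.. | (0,0)=+0→OX./.O./X..*; (0,2)=+0→.XO/.O./X..; (1,0)=+0→.X./OO./X..; (1,2)=+0→.X./.OO/X..; (2,1)=-1→.X./.O./XO.; (2,2)=-1→.X./.O./X.O
ply 2, X at OX./.O./X.. | (0,2)=-1→OXX/.O./X..; (1,0)=-1→OX./XO./X..; (1,2)=-1→OX./.OX/X..; (2,1)=-1→OX./.O./XX.; (2,2)=+0→OX./.O./X.X*
ply 3, O at OX./.O./X.X | (0,2)=-1→OXO/.O./X.X; (1,0)=-1→OX./OO./X.X; (1,2)=-1→OX./.OO/X.X; (2,1)=+0→OX./.O./XOX*
ply 4, X at OX./.O./XOX | (0,2)=+0→OXX/.O./XOX*; (1,0)=+0→OX./XO./XOX; (1,2)=+0→OX./.OX/XOX
ply 5, O at OXX/.O./XOX | (1,0)=-1→OXX/OO./XOX; (1,2)=+0→OXX/.OO/XOX*
ply 6, X at OXX/.OO/XOX | (1,0)=+0→OXX/XOO/XOX*
ply 7: OXX/XOO/XOX is terminal +0 (O); from .X./.O./X.. depth 6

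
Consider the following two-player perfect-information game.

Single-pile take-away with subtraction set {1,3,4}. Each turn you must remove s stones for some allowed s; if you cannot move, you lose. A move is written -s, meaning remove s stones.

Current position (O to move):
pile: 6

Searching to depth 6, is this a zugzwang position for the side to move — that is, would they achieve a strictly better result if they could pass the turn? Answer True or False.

ply 1, O at 6 | -1=-1→5; -3=-1→3; -4=+1→2*
ply 2, X at 2 | -1=-1→1*
ply 3, O at 1 | -1=+1→0*
ply 4: 0 is terminal -1 (X); from 6 depth 6
pass branch (X moves first from the same position):
  | ply 1, X at 6 | -1=-1→5; -3=-1→3; -4=+1→2*
  | ply 2, O at 2 | -1=-1→1*
  | ply 3, X at 1 | -1=+1→0*
  | ply 4: 0 is terminal -1 (O); from 6 depth 6
O moving scores +1; O passing scores -1

zugzwang(6, O) = False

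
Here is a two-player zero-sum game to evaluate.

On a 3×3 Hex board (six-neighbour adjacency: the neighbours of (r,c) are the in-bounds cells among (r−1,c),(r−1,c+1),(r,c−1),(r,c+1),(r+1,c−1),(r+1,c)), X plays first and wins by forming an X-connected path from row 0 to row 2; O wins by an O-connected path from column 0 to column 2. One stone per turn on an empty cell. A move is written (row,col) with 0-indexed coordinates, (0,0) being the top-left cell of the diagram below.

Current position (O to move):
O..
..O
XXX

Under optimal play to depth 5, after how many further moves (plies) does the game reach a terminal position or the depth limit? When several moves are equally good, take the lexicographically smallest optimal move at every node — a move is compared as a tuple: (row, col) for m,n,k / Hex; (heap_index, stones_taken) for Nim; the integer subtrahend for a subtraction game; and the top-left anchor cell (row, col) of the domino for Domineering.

ply 1, O at O../..O/XXX | (0,1)=+1→OO./..O/XXX*; (0,2)=-1→O.O/..O/XXX; (1,0)=-1→O../O.O/XXX; (1,1)=+1→O../.OO/XXX
ply 2, X at OO./..O/XXX | (0,2)=-1→OOX/..O/XXX*; (1,0)=-1→OO./X.O/XXX; (1,1)=-1→OO./.XO/XXX
ply 3, O at OOX/..O/XXX | (1,0)=-1→OOX/O.O/XXX; (1,1)=+1→OOX/.OO/XXX*
ply 4: OOX/.OO/XXX is terminal -1 (X); from O../..O/XXX depth 5

PV length from [O../..O/XXX]: 3 plies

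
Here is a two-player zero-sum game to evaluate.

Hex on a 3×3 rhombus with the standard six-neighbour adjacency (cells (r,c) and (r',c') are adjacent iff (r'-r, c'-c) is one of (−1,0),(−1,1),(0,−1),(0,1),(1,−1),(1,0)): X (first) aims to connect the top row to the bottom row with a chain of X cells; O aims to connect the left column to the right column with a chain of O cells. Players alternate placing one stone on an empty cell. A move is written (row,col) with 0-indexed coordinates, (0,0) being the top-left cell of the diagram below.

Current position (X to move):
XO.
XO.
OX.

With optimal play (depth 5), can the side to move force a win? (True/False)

p1 X@[XO./XO./OX.]: (0,2)[XOX/XO./OX.]-1* (1,2)[XO./XOX/OX.]-1 (2,2)[XO./XO./OXX]-1
p2 O@[XOX/XO./OX.]: (1,2)[XOX/XOO/OX.]+1* (2,2)[XOX/XO./OXO]-1
p3 X@[XOX/XOO/OX.] terminal -1; root [XO./XO./OX.] d5

X winning at [XO./XO./OX.]: False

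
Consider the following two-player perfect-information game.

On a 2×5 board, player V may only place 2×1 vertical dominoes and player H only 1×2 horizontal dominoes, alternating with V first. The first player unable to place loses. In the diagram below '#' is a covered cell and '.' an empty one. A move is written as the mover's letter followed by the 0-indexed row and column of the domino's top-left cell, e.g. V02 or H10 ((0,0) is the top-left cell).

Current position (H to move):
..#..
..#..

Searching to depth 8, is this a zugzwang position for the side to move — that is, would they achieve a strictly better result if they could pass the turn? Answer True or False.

zugzwang(..#../..#.., H) = True

[..#../..#..] H move#1: H00:-1/###../..#..*, H03:-1/..###/..#.., H10:-1/..#../###.., H13:-1/..#../..###
[###../..#..] V move#2: V03:+1/####./..##.*, V04:+1/###.#/..#.#
[####./..##.] H move#3: H10:-1/####./####.*
[####./####.] V move#4: V04:+1/#####/#####*
[#####/#####] end (terminal -1, H#5); searched ..#../..#.. to 8
if H skipped the turn, V would face:
~ [..#../..#..] V move#1: V00:-1/#.#../#.#..*, V01:-1/.##../.##.., V03:-1/..##./..##., V04:-1/..#.#/..#.#
~ [#.#../#.#..] H move#2: H03:+1/#.###/#.#..*, H13:+1/#.#../#.###
~ [#.###/#.#..] V move#3: V01:-1/#####/###..*
~ [#####/###..] H move#4: H13:+1/#####/#####*
~ [#####/#####] end (terminal -1, V#5); searched ..#../..#.. to 8
compare (H): move=-1 vs pass=+1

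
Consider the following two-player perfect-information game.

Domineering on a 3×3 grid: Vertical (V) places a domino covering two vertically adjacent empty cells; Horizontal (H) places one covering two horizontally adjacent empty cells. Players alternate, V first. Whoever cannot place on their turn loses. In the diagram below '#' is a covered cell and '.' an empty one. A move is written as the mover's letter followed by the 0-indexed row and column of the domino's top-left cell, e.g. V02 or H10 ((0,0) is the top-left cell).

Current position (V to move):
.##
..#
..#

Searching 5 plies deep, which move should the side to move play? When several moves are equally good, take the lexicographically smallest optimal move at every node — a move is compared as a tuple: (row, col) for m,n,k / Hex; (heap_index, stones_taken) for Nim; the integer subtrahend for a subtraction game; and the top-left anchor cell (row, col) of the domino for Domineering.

[.##/..#/..#] V move#1: V00:-1/###/#.#/..#, V10:+1/.##/#.#/#.#*, V11:+1/.##/.##/.##
[.##/#.#/#.#] end (terminal -1, H#2); searched .##/..#/..# to 5

V's best at [.##/..#/..#]: V10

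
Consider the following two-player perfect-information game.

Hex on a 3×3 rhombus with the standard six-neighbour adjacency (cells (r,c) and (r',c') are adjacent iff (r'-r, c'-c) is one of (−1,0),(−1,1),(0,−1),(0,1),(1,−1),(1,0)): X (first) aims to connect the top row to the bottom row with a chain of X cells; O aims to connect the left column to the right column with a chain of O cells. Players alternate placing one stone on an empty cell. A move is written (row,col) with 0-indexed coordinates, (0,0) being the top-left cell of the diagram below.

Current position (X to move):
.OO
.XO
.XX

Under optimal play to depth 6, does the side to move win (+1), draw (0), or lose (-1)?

[.OO/.XO/.XX] X move#1: (0,0):-1/XOO/.XO/.XX*, (1,0):-1/.OO/XXO/.XX, (2,0):-1/.OO/.XO/XXX
[XOO/.XO/.XX] O move#2: (1,0):+1/XOO/OXO/.XX*, (2,0):-1/XOO/.XO/OXX
[XOO/OXO/.XX] end (terminal -1, X#3); searched .OO/.XO/.XX to 6

value(.OO/.XO/.XX, X) = -1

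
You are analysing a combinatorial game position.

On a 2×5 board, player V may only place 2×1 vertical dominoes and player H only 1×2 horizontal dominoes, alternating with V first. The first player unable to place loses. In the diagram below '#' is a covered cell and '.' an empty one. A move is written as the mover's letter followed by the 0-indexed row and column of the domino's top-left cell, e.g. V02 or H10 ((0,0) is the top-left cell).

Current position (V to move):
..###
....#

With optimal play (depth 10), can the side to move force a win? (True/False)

ply 1, V at ..###/....# | V00=-1→#.###/#...#; V01=+1→.####/.#..#*
ply 2, H at .####/.#..# | H12=-1→.####/.####*
ply 3, V at .####/.#### | V00=+1→#####/#####*
ply 4: #####/##### is terminal -1 (H); from ..###/....# depth 10

V winning at [..###/....#]: True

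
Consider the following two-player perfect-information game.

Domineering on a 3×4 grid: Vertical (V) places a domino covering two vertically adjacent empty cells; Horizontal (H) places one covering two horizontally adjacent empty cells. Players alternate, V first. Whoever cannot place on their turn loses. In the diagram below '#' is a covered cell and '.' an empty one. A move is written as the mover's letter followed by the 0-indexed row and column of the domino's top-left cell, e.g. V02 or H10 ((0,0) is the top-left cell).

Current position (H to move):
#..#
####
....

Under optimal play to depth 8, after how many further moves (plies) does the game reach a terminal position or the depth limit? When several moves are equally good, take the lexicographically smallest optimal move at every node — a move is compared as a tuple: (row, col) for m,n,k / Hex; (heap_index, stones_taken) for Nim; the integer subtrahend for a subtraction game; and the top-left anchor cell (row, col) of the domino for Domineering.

PV length from [#..#/####/....]: 1 ply

p1 H@[#..#/####/....]: H01[####/####/....]+1* H20[#..#/####/##..]+1 H21[#..#/####/.##.]+1 H22[#..#/####/..##]+1
p2 V@[####/####/....] terminal -1; root [#..#/####/....] d8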